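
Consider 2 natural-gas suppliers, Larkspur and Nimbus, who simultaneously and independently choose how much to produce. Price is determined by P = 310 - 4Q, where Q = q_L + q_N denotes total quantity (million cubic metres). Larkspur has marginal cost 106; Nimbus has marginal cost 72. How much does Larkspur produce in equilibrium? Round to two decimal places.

Larkspur's profit: π_L = (310 - 4Q)q_L - (106q_L). Setting ∂π_L/∂q_L = 0: 204 - 8q_L - 4(q_N) = 0.
Nimbus's first-order condition: 238 - 8q_N - 4(q_L) = 0.
Best responses: q_L = (204 - 4q_N)/8, q_N = (238 - 4q_L)/8.
Substituting one into the other gives q_L = 85/6 and q_N = 68/3.

14.17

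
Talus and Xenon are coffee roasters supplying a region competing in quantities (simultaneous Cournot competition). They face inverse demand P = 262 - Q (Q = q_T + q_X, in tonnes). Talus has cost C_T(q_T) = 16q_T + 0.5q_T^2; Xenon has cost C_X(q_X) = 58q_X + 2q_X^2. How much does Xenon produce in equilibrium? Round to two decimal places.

21.53

Talus's profit: π_T = (262 - Q)q_T - (16q_T + (1/2)q_T²). Setting ∂π_T/∂q_T = 0: 246 - 3q_T - (q_X) = 0.
Xenon's first-order condition: 204 - 6q_X - (q_T) = 0.
Best responses: q_T = (246 - q_X)/3, q_X = (204 - q_T)/6.
Substituting one into the other gives q_T = 1272/17 and q_X = 366/17.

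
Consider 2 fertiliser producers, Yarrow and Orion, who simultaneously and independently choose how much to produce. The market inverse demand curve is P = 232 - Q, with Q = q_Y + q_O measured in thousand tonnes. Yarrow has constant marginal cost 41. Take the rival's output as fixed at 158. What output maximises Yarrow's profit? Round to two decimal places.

With the rival's output fixed at 158, Yarrow's profit is π_Y = (232 - 158 - q_Y)q_Y - (41q_Y) = (74 - q_Y)q_Y - (41q_Y).
∂π_Y/∂q_Y = 33 - 2q_Y = 0, so q_Y = 33/2.

16.50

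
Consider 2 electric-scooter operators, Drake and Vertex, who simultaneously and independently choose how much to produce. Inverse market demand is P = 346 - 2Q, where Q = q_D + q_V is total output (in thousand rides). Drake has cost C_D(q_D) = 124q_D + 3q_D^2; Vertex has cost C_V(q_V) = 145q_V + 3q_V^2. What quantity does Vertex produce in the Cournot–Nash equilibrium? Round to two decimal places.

Drake's profit: π_D = (346 - 2Q)q_D - (124q_D + 3q_D²). Setting ∂π_D/∂q_D = 0: 222 - 10q_D - 2(q_V) = 0.
Vertex's profit: π_V = (346 - 2Q)q_V - (145q_V + 3q_V²). Setting ∂π_V/∂q_V = 0: 201 - 10q_V - 2(q_D) = 0.
Rearranging gives the reaction functions q_D = (222 - 2q_V)/10 and q_V = (201 - 2q_D)/10.
Substituting one into the other gives q_D = 303/16 and q_V = 261/16.

16.31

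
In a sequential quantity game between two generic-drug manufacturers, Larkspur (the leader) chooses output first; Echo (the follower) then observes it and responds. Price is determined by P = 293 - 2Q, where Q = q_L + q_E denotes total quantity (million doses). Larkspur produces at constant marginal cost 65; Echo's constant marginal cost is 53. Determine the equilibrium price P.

The follower Echo best-responds to any q_L: π_E = (293 - 2Q)q_E - 53q_E.
Setting the follower's marginal profit to zero, 240 - 2q_L - 4q_E = 0, i.e. q_E = (240 - 2q_L)/4.
The leader anticipates this reaction. Substituting into P = 293 - 2Q gives P = 173 - q_L, so π_L = (173 - q_L)q_L - 65q_L.
Leader FOC: 108 - 2q_L = 0, so q_L = 54.
Then q_E = (240 - 2·54)/4 = 33.
Total output Q = 87, so price P = 293 - 2·87 = 119.

119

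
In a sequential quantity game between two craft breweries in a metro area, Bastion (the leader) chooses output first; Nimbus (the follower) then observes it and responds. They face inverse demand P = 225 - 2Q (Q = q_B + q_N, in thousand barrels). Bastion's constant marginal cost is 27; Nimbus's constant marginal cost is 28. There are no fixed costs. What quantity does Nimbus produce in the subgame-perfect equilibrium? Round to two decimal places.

The follower Nimbus best-responds to any q_B: π_N = (225 - 2Q)q_N - 28q_N.
Setting the follower's marginal profit to zero, 197 - 2q_B - 4q_N = 0, i.e. q_N = (197 - 2q_B)/4.
Bastion substitutes q_N(q_B) into its own profit: π_B = q_B(225 - 2q_B - (197 - 2q_B)/2) - 27q_B = (253/2 - q_B)q_B - 27q_B.
The leader's first-order condition 199/2 - 2q_B = 0 yields q_B = 199/4.
Then q_N = (197 - 2·(199/4))/4 = 195/8.

24.38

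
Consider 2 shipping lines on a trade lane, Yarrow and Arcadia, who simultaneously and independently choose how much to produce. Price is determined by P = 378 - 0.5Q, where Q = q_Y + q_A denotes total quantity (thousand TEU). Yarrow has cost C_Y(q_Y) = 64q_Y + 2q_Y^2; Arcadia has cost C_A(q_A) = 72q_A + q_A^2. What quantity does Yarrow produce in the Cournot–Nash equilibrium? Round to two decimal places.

53.49

Yarrow's profit: π_Y = (378 - 0.5Q)q_Y - (64q_Y + 2q_Y²). Setting ∂π_Y/∂q_Y = 0: 314 - 5q_Y - (1/2)(q_A) = 0.
Arcadia's profit: π_A = (378 - 0.5Q)q_A - (72q_A + q_A²). Setting ∂π_A/∂q_A = 0: 306 - 3q_A - (1/2)(q_Y) = 0.
Best responses: q_Y = (314 - (1/2)q_A)/5, q_A = (306 - (1/2)q_Y)/3.
Solving the pair: q_Y = 53.4915, q_A = 93.0847.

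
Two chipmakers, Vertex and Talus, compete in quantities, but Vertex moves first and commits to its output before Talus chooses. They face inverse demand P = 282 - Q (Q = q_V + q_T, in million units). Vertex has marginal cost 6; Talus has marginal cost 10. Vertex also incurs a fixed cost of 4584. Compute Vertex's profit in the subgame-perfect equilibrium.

5216

The follower Talus best-responds to any q_V: π_T = (282 - Q)q_T - 10q_T.
∂π_T/∂q_T = 272 - q_V - 2q_T = 0 gives the reaction function q_T = (272 - q_V)/2.
Vertex substitutes q_T(q_V) into its own profit: π_V = q_V(282 - q_V - (272 - q_V)/2) - 6q_V = (146 - (1/2)q_V)q_V - 6q_V.
Leader FOC: 140 - q_V = 0, so q_V = 140.
Then q_T = (272 - 140)/2 = 66.
Price P = 282 - 206 = 76.
Vertex's profit: (76 - 6)·140 - 4584 = 5216.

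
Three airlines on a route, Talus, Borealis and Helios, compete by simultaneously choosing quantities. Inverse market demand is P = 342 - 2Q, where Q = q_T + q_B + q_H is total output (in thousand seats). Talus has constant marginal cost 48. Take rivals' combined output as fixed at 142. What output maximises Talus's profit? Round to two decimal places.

With rivals' combined output fixed at 142, Talus's profit is π_T = (342 - 2·142 - 2q_T)q_T - (48q_T) = (58 - 2q_T)q_T - (48q_T).
∂π_T/∂q_T = 10 - 4q_T = 0, so q_T = 5/2.

2.50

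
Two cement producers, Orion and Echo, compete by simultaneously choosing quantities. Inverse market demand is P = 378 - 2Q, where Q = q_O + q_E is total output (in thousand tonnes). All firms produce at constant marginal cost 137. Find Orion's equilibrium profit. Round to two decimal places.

3226.72

A representative firm's profit is π_i = q_i(378 - 2Q) - 137q_i.
Setting ∂π_i/∂q_i = 0 with rivals' quantities fixed: 241 - 4q_i - 2q_j = 0.
With identical firms every q_j equals q_i, so q_j = q_i and 241 = 6q_i, giving q_i = 241/6.
Price P = 378 - 2·(241/3) = 652/3.
Orion's profit: (652/3 - 137)·(241/6) = 3226.7222.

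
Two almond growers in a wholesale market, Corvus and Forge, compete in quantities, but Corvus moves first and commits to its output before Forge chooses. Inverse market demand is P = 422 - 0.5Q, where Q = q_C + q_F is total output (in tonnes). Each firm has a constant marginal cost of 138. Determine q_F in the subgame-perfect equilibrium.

142

The follower Forge best-responds to any q_C: π_F = (422 - 0.5Q)q_F - 138q_F.
Setting the follower's marginal profit to zero, 284 - (1/2)q_C - q_F = 0, i.e. q_F = (284 - (1/2)q_C).
Corvus substitutes q_F(q_C) into its own profit: π_C = q_C(422 - (1/2)q_C - (284 - (1/2)q_C)/2) - 138q_C = (280 - (1/4)q_C)q_C - 138q_C.
The leader's first-order condition 142 - (1/2)q_C = 0 yields q_C = 284.
Then q_F = (284 - (1/2)·284) = 142.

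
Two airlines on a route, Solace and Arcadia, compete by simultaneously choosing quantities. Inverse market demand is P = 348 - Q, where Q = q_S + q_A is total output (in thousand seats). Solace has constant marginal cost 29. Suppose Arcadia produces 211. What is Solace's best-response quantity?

54

With the rival's output fixed at 211, Solace's profit is π_S = (348 - 211 - q_S)q_S - (29q_S) = (137 - q_S)q_S - (29q_S).
∂π_S/∂q_S = 108 - 2q_S = 0, so q_S = 54.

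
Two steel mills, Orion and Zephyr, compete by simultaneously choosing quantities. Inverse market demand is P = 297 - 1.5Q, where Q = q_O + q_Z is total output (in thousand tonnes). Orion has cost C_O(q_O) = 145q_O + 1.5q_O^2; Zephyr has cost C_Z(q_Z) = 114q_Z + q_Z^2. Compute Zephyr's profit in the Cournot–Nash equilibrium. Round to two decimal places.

Orion's profit: π_O = (297 - 1.5Q)q_O - (145q_O + (3/2)q_O²). Setting ∂π_O/∂q_O = 0: 152 - 6q_O - (3/2)(q_Z) = 0.
Zephyr's first-order condition: 183 - 5q_Z - (3/2)(q_O) = 0.
So q_O = (152 - (3/2)q_Z)/6 and q_Z = (183 - (3/2)q_O)/5.
Solving the pair: q_O = 1942/111, q_Z = 1160/37.
Price P = 297 - (3/2)·48.8468 = 223.7297.
Zephyr's profit: 223.7297·(1160/37) - 114·(1160/37) - (1160/37)² = 2457.2681.

2457.27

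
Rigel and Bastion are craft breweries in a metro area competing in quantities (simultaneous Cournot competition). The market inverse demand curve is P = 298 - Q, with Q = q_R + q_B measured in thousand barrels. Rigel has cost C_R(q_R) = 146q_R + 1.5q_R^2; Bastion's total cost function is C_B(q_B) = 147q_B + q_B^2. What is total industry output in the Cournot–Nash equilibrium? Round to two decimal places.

Rigel's profit: π_R = (298 - Q)q_R - (146q_R + (3/2)q_R²). Setting ∂π_R/∂q_R = 0: 152 - 5q_R - (q_B) = 0.
Bastion's profit: π_B = (298 - Q)q_B - (147q_B + q_B²). Setting ∂π_B/∂q_B = 0: 151 - 4q_B - (q_R) = 0.
So q_R = (152 - q_B)/5 and q_B = (151 - q_R)/4.
Substituting one into the other gives q_R = 457/19 and q_B = 603/19.
Total output Q = 457/19 + 603/19 = 1060/19.

55.79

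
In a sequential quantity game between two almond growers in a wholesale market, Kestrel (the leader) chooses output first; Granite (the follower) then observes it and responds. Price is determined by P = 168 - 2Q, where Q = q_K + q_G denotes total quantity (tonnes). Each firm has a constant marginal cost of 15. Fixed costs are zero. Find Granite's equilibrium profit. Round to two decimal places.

731.53

Solve by backward induction. Given q_K, the follower Granite maximises π_G = (168 - 2q_K - 2q_G)q_G - 15q_G.
Setting the follower's marginal profit to zero, 153 - 2q_K - 4q_G = 0, i.e. q_G = (153 - 2q_K)/4.
The leader anticipates this reaction. Substituting into P = 168 - 2Q gives P = 183/2 - q_K, so π_K = (183/2 - q_K)q_K - 15q_K.
Leader FOC: 153/2 - 2q_K = 0, so q_K = 153/4.
Then q_G = (153 - 2·(153/4))/4 = 153/8.
Price P = 168 - 2·(459/8) = 213/4.
Granite's profit: (213/4 - 15)·(153/8) = 731.5313.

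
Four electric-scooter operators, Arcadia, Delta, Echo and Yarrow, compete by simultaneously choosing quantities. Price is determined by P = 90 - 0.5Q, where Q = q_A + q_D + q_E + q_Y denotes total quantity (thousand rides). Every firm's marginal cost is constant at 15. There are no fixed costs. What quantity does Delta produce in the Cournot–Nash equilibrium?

Each firm earns π_i = (90 - 0.5Q)q_i - 15q_i.
First-order condition (treating rivals' output as given): 75 - q_i - (1/2)·Σ_{j≠i} q_j = 0.
With identical firms every q_j equals q_i, so Σ_{j≠i} q_j = 3q_i and 75 = (5/2)q_i, giving q_i = 30.

30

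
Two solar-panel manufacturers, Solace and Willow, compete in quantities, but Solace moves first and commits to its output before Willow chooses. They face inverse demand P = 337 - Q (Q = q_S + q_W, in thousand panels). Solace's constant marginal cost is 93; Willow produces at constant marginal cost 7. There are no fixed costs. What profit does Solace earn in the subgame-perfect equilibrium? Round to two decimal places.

3120.50

Solve by backward induction. Given q_S, the follower Willow maximises π_W = (337 - q_S - q_W)q_W - 7q_W.
Follower FOC: 330 - q_S - 2q_W = 0, so q_W(q_S) = (330 - q_S)/2.
Solace substitutes q_W(q_S) into its own profit: π_S = q_S(337 - q_S - (330 - q_S)/2) - 93q_S = (172 - (1/2)q_S)q_S - 93q_S.
The leader's first-order condition 79 - q_S = 0 yields q_S = 79.
Then q_W = (330 - 79)/2 = 251/2.
Price P = 337 - 409/2 = 265/2.
Solace's profit: (265/2 - 93)·79 = 3120.5000.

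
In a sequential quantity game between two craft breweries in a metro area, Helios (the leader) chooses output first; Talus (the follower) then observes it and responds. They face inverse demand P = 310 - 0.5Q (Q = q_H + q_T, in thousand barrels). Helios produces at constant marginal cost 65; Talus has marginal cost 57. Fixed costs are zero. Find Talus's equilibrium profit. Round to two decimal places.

9045.13

Solve by backward induction. Given q_H, the follower Talus maximises π_T = (310 - (1/2)q_H - (1/2)q_T)q_T - 57q_T.
Setting the follower's marginal profit to zero, 253 - (1/2)q_H - q_T = 0, i.e. q_T = (253 - (1/2)q_H).
Helios substitutes q_T(q_H) into its own profit: π_H = q_H(310 - (1/2)q_H - (253 - (1/2)q_H)/2) - 65q_H = (367/2 - (1/4)q_H)q_H - 65q_H.
Maximising: ∂π_H/∂q_H = 237/2 - (1/2)q_H = 0, giving q_H = 237.
Then q_T = (253 - (1/2)·237) = 269/2.
Price P = 310 - (1/2)·(743/2) = 497/4.
Talus's profit: (497/4 - 57)·(269/2) = 9045.1250.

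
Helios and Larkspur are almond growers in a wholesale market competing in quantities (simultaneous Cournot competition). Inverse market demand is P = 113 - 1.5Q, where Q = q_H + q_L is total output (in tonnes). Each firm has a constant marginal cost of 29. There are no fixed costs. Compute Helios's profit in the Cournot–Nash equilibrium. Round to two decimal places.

522.67

Each firm earns π_i = (113 - 1.5Q)q_i - 29q_i.
Setting ∂π_i/∂q_i = 0 with rivals' quantities fixed: 84 - 3q_i - (3/2)q_j = 0.
By symmetry each firm produces the same amount; substituting q_j = q_i yields q_i = 84/(9/2) = 56/3.
Price P = 113 - (3/2)·(112/3) = 57.
Helios's profit: (57 - 29)·(56/3) = 1568/3.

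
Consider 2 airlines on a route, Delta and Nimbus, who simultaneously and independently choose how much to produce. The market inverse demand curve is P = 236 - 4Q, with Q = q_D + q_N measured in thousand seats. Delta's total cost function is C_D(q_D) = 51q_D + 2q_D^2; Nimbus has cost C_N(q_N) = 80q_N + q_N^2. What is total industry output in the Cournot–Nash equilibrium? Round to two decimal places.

22.67

Delta's profit: π_D = (236 - 4Q)q_D - (51q_D + 2q_D²). Setting ∂π_D/∂q_D = 0: 185 - 12q_D - 4(q_N) = 0.
Nimbus's first-order condition: 156 - 10q_N - 4(q_D) = 0.
Best responses: q_D = (185 - 4q_N)/12, q_N = (156 - 4q_D)/10.
Solving the pair: q_D = 613/52, q_N = 283/26.
Total output Q = 613/52 + 283/26 = 1179/52.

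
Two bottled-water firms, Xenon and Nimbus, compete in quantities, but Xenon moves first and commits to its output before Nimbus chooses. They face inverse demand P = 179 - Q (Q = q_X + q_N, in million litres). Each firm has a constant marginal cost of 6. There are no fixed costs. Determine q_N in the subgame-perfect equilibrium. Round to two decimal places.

43.25

Solve by backward induction. Given q_X, the follower Nimbus maximises π_N = (179 - q_X - q_N)q_N - 6q_N.
Follower FOC: 173 - q_X - 2q_N = 0, so q_N(q_X) = (173 - q_X)/2.
Xenon substitutes q_N(q_X) into its own profit: π_X = q_X(179 - q_X - (173 - q_X)/2) - 6q_X = (185/2 - (1/2)q_X)q_X - 6q_X.
Maximising: ∂π_X/∂q_X = 173/2 - q_X = 0, giving q_X = 173/2.
Then q_N = (173 - 173/2)/2 = 173/4.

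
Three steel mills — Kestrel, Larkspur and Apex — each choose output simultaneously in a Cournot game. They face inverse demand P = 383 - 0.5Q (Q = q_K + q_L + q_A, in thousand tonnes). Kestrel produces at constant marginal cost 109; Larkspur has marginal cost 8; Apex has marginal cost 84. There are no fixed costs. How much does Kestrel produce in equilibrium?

74

Kestrel's profit: π_K = (383 - 0.5Q)q_K - (109q_K). Setting ∂π_K/∂q_K = 0: 274 - q_K - (1/2)(q_L + q_A) = 0.
Larkspur's first-order condition: 375 - q_L - (1/2)(q_K + q_A) = 0.
Apex's first-order condition: 299 - q_A - (1/2)(q_K + q_L) = 0.
Adding the 3 first-order conditions: 948 − 2Q = 0, so Q = 474.
Back-substituting: q_K = (274 − 237)/(1/2) = 74, q_L = (375 − 237)/(1/2) = 276, q_A = (299 − 237)/(1/2) = 124.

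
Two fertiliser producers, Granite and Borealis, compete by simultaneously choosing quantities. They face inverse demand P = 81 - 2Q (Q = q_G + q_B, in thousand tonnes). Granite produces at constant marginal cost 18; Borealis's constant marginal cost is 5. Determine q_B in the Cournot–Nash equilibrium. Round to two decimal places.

Granite's profit: π_G = (81 - 2Q)q_G - (18q_G). Setting ∂π_G/∂q_G = 0: 63 - 4q_G - 2(q_B) = 0.
Borealis's first-order condition: 76 - 4q_B - 2(q_G) = 0.
So q_G = (63 - 2q_B)/4 and q_B = (76 - 2q_G)/4.
Substituting one into the other gives q_G = 25/3 and q_B = 89/6.

14.83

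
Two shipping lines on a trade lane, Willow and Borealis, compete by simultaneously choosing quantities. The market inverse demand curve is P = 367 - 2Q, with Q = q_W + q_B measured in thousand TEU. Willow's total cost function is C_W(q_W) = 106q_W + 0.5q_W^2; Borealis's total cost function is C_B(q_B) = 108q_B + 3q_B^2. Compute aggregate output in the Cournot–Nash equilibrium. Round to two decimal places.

Willow's profit: π_W = (367 - 2Q)q_W - (106q_W + (1/2)q_W²). Setting ∂π_W/∂q_W = 0: 261 - 5q_W - 2(q_B) = 0.
Borealis's first-order condition: 259 - 10q_B - 2(q_W) = 0.
Best responses: q_W = (261 - 2q_B)/5, q_B = (259 - 2q_W)/10.
Substituting one into the other gives q_W = 1046/23 and q_B = 773/46.
Total output Q = 1046/23 + 773/46 = 62.2826.

62.28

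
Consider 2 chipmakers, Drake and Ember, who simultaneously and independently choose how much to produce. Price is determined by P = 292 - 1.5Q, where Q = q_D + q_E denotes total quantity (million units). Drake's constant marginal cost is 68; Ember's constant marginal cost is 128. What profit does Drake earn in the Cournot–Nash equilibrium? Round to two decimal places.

5974.52

Drake's profit: π_D = (292 - 1.5Q)q_D - (68q_D). Setting ∂π_D/∂q_D = 0: 224 - 3q_D - (3/2)(q_E) = 0.
Ember's first-order condition: 164 - 3q_E - (3/2)(q_D) = 0.
Rearranging gives the reaction functions q_D = (224 - (3/2)q_E)/3 and q_E = (164 - (3/2)q_D)/3.
Substituting one into the other gives q_D = 568/9 and q_E = 208/9.
Price P = 292 - (3/2)·(776/9) = 488/3.
Drake's profit: (488/3 - 68)·(568/9) = 5974.5185.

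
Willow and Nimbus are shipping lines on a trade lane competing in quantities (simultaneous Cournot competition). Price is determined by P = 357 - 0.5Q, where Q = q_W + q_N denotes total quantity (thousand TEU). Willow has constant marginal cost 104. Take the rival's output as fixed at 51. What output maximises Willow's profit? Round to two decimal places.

With the rival's output fixed at 51, Willow's profit is π_W = (357 - (1/2)·51 - (1/2)q_W)q_W - (104q_W) = (663/2 - (1/2)q_W)q_W - (104q_W).
∂π_W/∂q_W = 455/2 - q_W = 0, so q_W = 455/2.

227.50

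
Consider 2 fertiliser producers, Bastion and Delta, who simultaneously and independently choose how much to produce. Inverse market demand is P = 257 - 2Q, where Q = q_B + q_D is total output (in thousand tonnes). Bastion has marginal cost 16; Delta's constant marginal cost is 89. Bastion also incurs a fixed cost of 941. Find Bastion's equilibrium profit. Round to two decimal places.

Bastion's profit: π_B = (257 - 2Q)q_B - (16q_B). Setting ∂π_B/∂q_B = 0: 241 - 4q_B - 2(q_D) = 0.
Delta's profit: π_D = (257 - 2Q)q_D - (89q_D). Setting ∂π_D/∂q_D = 0: 168 - 4q_D - 2(q_B) = 0.
So q_B = (241 - 2q_D)/4 and q_D = (168 - 2q_B)/4.
Substituting one into the other gives q_B = 157/3 and q_D = 95/6.
Price P = 257 - 2·(409/6) = 362/3.
Bastion's profit: (362/3 - 16)·(157/3) - 941 = 4536.5556.

4536.56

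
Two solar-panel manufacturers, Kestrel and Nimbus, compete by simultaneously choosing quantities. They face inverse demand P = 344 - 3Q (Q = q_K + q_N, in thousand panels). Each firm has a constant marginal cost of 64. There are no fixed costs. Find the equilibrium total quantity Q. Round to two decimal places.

Each firm earns π_i = (344 - 3Q)q_i - 64q_i.
First-order condition (treating rivals' output as given): 280 - 6q_i - 3q_j = 0.
With identical firms every q_j equals q_i, so q_j = q_i and 280 = 9q_i, giving q_i = 280/9.
Total output Q = 280/9 + 280/9 = 560/9.

62.22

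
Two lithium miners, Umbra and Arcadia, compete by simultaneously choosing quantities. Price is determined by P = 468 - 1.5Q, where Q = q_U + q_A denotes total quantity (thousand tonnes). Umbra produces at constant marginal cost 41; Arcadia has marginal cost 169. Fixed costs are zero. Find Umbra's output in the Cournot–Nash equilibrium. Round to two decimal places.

Umbra's profit: π_U = (468 - 1.5Q)q_U - (41q_U). Setting ∂π_U/∂q_U = 0: 427 - 3q_U - (3/2)(q_A) = 0.
Arcadia's profit: π_A = (468 - 1.5Q)q_A - (169q_A). Setting ∂π_A/∂q_A = 0: 299 - 3q_A - (3/2)(q_U) = 0.
Best responses: q_U = (427 - (3/2)q_A)/3, q_A = (299 - (3/2)q_U)/3.
Substituting one into the other gives q_U = 370/3 and q_A = 38.

123.33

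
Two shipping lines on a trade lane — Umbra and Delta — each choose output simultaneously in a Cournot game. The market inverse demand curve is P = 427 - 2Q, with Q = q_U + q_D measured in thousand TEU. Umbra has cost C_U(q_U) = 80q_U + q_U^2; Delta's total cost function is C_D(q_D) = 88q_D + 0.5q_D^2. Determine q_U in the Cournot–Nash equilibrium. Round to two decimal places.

Umbra's profit: π_U = (427 - 2Q)q_U - (80q_U + q_U²). Setting ∂π_U/∂q_U = 0: 347 - 6q_U - 2(q_D) = 0.
Delta's profit: π_D = (427 - 2Q)q_D - (88q_D + (1/2)q_D²). Setting ∂π_D/∂q_D = 0: 339 - 5q_D - 2(q_U) = 0.
Rearranging gives the reaction functions q_U = (347 - 2q_D)/6 and q_D = (339 - 2q_U)/5.
Substituting one into the other gives q_U = 1057/26 and q_D = 670/13.

40.65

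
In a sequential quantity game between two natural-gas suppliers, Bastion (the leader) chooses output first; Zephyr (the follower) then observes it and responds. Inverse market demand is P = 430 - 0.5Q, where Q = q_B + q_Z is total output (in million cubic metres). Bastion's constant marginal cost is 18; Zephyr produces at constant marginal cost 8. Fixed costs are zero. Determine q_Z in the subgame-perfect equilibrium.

The follower Zephyr best-responds to any q_B: π_Z = (430 - 0.5Q)q_Z - 8q_Z.
Setting the follower's marginal profit to zero, 422 - (1/2)q_B - q_Z = 0, i.e. q_Z = (422 - (1/2)q_B).
The leader anticipates this reaction. Substituting into P = 430 - 0.5Q gives P = 219 - (1/4)q_B, so π_B = (219 - (1/4)q_B)q_B - 18q_B.
Maximising: ∂π_B/∂q_B = 201 - (1/2)q_B = 0, giving q_B = 402.
Then q_Z = (422 - (1/2)·402) = 221.

221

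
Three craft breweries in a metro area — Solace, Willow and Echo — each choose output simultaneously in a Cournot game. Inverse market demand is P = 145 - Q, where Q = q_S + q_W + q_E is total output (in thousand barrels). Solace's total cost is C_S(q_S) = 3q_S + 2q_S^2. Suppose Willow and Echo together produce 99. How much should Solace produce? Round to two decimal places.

7.17

With rivals' combined output fixed at 99, Solace's profit is π_S = (145 - 99 - q_S)q_S - (3q_S + 2q_S²) = (46 - q_S)q_S - (3q_S + 2q_S²).
∂π_S/∂q_S = 43 - 6q_S = 0, so q_S = 43/6.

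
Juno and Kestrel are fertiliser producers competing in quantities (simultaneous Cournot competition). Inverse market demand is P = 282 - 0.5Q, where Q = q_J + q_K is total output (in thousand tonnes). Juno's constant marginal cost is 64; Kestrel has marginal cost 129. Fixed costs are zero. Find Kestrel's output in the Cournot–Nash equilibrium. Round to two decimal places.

Juno's profit: π_J = (282 - 0.5Q)q_J - (64q_J). Setting ∂π_J/∂q_J = 0: 218 - q_J - (1/2)(q_K) = 0.
Kestrel's profit: π_K = (282 - 0.5Q)q_K - (129q_K). Setting ∂π_K/∂q_K = 0: 153 - q_K - (1/2)(q_J) = 0.
Best responses: q_J = (218 - (1/2)q_K), q_K = (153 - (1/2)q_J).
Substituting one into the other gives q_J = 566/3 and q_K = 176/3.

58.67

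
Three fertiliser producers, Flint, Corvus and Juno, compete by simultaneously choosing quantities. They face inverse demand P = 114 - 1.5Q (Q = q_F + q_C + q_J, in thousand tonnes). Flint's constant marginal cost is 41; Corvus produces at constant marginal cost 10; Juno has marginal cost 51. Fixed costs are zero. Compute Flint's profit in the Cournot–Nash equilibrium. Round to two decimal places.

112.67

Flint's profit: π_F = (114 - 1.5Q)q_F - (41q_F). Setting ∂π_F/∂q_F = 0: 73 - 3q_F - (3/2)(q_C + q_J) = 0.
Corvus's profit: π_C = (114 - 1.5Q)q_C - (10q_C). Setting ∂π_C/∂q_C = 0: 104 - 3q_C - (3/2)(q_F + q_J) = 0.
Juno's first-order condition: 63 - 3q_J - (3/2)(q_F + q_C) = 0.
Summing all 3 equations gives 240 − 6Q = 0, hence Q = 40.
Back-substituting: q_F = (73 − 60)/(3/2) = 26/3, q_C = (104 − 60)/(3/2) = 88/3, q_J = (63 − 60)/(3/2) = 2.
Price P = 114 - (3/2)·40 = 54.
Flint's profit: (54 - 41)·(26/3) = 338/3.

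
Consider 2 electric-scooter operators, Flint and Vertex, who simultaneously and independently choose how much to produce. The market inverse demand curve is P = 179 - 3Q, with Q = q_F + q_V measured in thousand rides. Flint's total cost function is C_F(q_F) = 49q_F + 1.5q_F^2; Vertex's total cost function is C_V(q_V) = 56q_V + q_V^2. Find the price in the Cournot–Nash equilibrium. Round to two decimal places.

Flint's profit: π_F = (179 - 3Q)q_F - (49q_F + (3/2)q_F²). Setting ∂π_F/∂q_F = 0: 130 - 9q_F - 3(q_V) = 0.
Vertex's first-order condition: 123 - 8q_V - 3(q_F) = 0.
Rearranging gives the reaction functions q_F = (130 - 3q_V)/9 and q_V = (123 - 3q_F)/8.
Solving the pair: q_F = 671/63, q_V = 239/21.
Total output Q = 1388/63, so price P = 179 - 3·(1388/63) = 112.9048.

112.90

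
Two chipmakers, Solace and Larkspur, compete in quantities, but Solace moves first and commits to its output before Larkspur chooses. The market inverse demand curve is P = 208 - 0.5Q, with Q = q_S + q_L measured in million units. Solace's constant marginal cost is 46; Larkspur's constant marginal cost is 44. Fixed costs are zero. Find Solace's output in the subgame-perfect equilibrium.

The follower Larkspur best-responds to any q_S: π_L = (208 - 0.5Q)q_L - 44q_L.
Setting the follower's marginal profit to zero, 164 - (1/2)q_S - q_L = 0, i.e. q_L = (164 - (1/2)q_S).
The leader anticipates this reaction. Substituting into P = 208 - 0.5Q gives P = 126 - (1/4)q_S, so π_S = (126 - (1/4)q_S)q_S - 46q_S.
Leader FOC: 80 - (1/2)q_S = 0, so q_S = 160.
Then q_L = (164 - (1/2)·160) = 84.

160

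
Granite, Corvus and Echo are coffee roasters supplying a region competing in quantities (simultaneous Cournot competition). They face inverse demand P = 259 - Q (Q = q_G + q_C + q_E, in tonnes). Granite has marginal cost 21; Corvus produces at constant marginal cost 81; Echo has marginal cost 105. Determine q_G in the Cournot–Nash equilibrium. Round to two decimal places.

95.50

Granite's profit: π_G = (259 - Q)q_G - (21q_G). Setting ∂π_G/∂q_G = 0: 238 - 2q_G - (q_C + q_E) = 0.
Corvus's first-order condition: 178 - 2q_C - (q_G + q_E) = 0.
Echo's profit: π_E = (259 - Q)q_E - (105q_E). Setting ∂π_E/∂q_E = 0: 154 - 2q_E - (q_G + q_C) = 0.
Adding the 3 conditions: 570 − 2Q − 2Q = 0, i.e. Q = 285/2.
Back-substituting: q_G = (238 − 285/2) = 191/2, q_C = (178 − 285/2) = 71/2, q_E = (154 − 285/2) = 23/2.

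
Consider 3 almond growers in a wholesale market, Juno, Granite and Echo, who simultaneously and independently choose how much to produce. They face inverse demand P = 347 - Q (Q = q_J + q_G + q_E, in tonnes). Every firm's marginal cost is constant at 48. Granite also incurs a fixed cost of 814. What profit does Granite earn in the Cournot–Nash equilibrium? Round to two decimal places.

Each firm earns π_i = (347 - Q)q_i - 48q_i.
Setting ∂π_i/∂q_i = 0 with rivals' quantities fixed: 299 - 2q_i - Σ_{j≠i} q_j = 0.
With identical firms every q_j equals q_i, so Σ_{j≠i} q_j = 2q_i and 299 = 4q_i, giving q_i = 299/4.
Price P = 347 - 897/4 = 491/4.
Granite's profit: (491/4 - 48)·(299/4) - 814 = 4773.5625.

4773.56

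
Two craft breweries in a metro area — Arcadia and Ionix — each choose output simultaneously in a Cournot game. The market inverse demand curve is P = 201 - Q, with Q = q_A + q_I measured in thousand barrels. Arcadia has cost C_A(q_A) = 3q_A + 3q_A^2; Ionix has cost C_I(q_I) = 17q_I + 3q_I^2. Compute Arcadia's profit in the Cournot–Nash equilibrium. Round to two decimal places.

Arcadia's profit: π_A = (201 - Q)q_A - (3q_A + 3q_A²). Setting ∂π_A/∂q_A = 0: 198 - 8q_A - (q_I) = 0.
Ionix's profit: π_I = (201 - Q)q_I - (17q_I + 3q_I²). Setting ∂π_I/∂q_I = 0: 184 - 8q_I - (q_A) = 0.
Best responses: q_A = (198 - q_I)/8, q_I = (184 - q_A)/8.
Solving the pair: q_A = 200/9, q_I = 182/9.
Price P = 201 - 382/9 = 1427/9.
Arcadia's profit: (1427/9)·(200/9) - 3·(200/9) - 3(200/9)² = 1975.3086.

1975.31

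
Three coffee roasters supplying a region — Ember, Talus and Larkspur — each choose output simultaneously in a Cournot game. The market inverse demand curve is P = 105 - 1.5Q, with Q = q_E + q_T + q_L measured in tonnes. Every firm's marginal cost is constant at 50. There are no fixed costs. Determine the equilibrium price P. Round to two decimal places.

Each firm earns π_i = (105 - 1.5Q)q_i - 50q_i.
First-order condition (treating rivals' output as given): 55 - 3q_i - (3/2)·Σ_{j≠i} q_j = 0.
By symmetry each firm produces the same amount; substituting Σ_{j≠i} q_j = 2q_i yields q_i = 55/6.
Total output Q = 55/2, so price P = 105 - (3/2)·(55/2) = 255/4.

63.75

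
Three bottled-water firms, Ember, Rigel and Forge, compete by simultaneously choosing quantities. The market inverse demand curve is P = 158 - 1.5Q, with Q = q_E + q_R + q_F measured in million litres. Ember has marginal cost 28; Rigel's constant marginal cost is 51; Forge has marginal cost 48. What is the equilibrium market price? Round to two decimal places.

71.25

Ember's profit: π_E = (158 - 1.5Q)q_E - (28q_E). Setting ∂π_E/∂q_E = 0: 130 - 3q_E - (3/2)(q_R + q_F) = 0.
Rigel's profit: π_R = (158 - 1.5Q)q_R - (51q_R). Setting ∂π_R/∂q_R = 0: 107 - 3q_R - (3/2)(q_E + q_F) = 0.
Forge's first-order condition: 110 - 3q_F - (3/2)(q_E + q_R) = 0.
Adding the 3 conditions: 347 − 3Q − 3Q = 0, i.e. Q = 347/6.
Back-substituting: q_E = (130 − 347/4)/(3/2) = 173/6, q_R = (107 − 347/4)/(3/2) = 27/2, q_F = (110 − 347/4)/(3/2) = 31/2.
Total output Q = 347/6, so price P = 158 - (3/2)·(347/6) = 285/4.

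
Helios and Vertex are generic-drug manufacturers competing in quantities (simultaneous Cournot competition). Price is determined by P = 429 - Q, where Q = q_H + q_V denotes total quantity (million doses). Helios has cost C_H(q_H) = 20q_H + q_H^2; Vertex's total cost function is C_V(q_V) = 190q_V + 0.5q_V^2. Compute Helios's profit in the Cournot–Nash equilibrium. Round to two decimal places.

Helios's profit: π_H = (429 - Q)q_H - (20q_H + q_H²). Setting ∂π_H/∂q_H = 0: 409 - 4q_H - (q_V) = 0.
Vertex's first-order condition: 239 - 3q_V - (q_H) = 0.
Best responses: q_H = (409 - q_V)/4, q_V = (239 - q_H)/3.
Substituting one into the other gives q_H = 988/11 and q_V = 547/11.
Price P = 429 - 1535/11 = 289.4545.
Helios's profit: 289.4545·(988/11) - 20·(988/11) - (988/11)² = 16134.6116.

16134.61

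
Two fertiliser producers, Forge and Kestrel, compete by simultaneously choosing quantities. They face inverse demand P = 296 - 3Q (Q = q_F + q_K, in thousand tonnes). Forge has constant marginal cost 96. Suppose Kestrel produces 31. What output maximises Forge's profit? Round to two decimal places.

17.83

With the rival's output fixed at 31, Forge's profit is π_F = (296 - 3·31 - 3q_F)q_F - (96q_F) = (203 - 3q_F)q_F - (96q_F).
∂π_F/∂q_F = 107 - 6q_F = 0, so q_F = 107/6.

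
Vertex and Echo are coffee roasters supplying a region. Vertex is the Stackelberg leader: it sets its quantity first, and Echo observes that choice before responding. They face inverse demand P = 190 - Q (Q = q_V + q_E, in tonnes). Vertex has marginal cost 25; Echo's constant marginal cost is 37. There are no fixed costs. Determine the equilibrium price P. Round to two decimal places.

Solve by backward induction. Given q_V, the follower Echo maximises π_E = (190 - q_V - q_E)q_E - 37q_E.
Follower FOC: 153 - q_V - 2q_E = 0, so q_E(q_V) = (153 - q_V)/2.
The leader anticipates this reaction. Substituting into P = 190 - Q gives P = 227/2 - (1/2)q_V, so π_V = (227/2 - (1/2)q_V)q_V - 25q_V.
Maximising: ∂π_V/∂q_V = 177/2 - q_V = 0, giving q_V = 177/2.
Then q_E = (153 - 177/2)/2 = 129/4.
Total output Q = 483/4, so price P = 190 - 483/4 = 277/4.

69.25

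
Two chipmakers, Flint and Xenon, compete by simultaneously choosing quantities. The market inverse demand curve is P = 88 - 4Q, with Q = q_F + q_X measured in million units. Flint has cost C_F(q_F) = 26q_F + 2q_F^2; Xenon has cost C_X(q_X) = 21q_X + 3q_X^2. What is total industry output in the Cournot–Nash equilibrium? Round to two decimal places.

7.61

Flint's profit: π_F = (88 - 4Q)q_F - (26q_F + 2q_F²). Setting ∂π_F/∂q_F = 0: 62 - 12q_F - 4(q_X) = 0.
Xenon's first-order condition: 67 - 14q_X - 4(q_F) = 0.
Best responses: q_F = (62 - 4q_X)/12, q_X = (67 - 4q_F)/14.
Substituting one into the other gives q_F = 75/19 and q_X = 139/38.
Total output Q = 75/19 + 139/38 = 289/38.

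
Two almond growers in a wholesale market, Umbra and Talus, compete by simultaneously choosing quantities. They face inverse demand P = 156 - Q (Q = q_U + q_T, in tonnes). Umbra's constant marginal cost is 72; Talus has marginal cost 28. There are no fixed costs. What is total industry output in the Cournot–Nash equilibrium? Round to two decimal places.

70.67

Umbra's profit: π_U = (156 - Q)q_U - (72q_U). Setting ∂π_U/∂q_U = 0: 84 - 2q_U - (q_T) = 0.
Talus's first-order condition: 128 - 2q_T - (q_U) = 0.
So q_U = (84 - q_T)/2 and q_T = (128 - q_U)/2.
Substituting one into the other gives q_U = 40/3 and q_T = 172/3.
Total output Q = 40/3 + 172/3 = 212/3.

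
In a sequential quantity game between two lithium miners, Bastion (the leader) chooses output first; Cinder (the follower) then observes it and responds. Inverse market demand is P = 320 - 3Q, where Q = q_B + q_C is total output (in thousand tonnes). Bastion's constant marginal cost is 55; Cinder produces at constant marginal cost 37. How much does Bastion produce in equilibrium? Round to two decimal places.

Solve by backward induction. Given q_B, the follower Cinder maximises π_C = (320 - 3q_B - 3q_C)q_C - 37q_C.
∂π_C/∂q_C = 283 - 3q_B - 6q_C = 0 gives the reaction function q_C = (283 - 3q_B)/6.
The leader anticipates this reaction. Substituting into P = 320 - 3Q gives P = 357/2 - (3/2)q_B, so π_B = (357/2 - (3/2)q_B)q_B - 55q_B.
Leader FOC: 247/2 - 3q_B = 0, so q_B = 247/6.
Then q_C = (283 - 3·(247/6))/6 = 319/12.

41.17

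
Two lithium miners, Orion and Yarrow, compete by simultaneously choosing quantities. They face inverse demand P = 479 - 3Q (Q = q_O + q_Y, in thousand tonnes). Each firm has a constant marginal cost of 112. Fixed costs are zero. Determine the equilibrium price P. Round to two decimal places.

234.33

A representative firm's profit is π_i = q_i(479 - 3Q) - 112q_i.
First-order condition (treating rivals' output as given): 367 - 6q_i - 3q_j = 0.
With identical firms every q_j equals q_i, so q_j = q_i and 367 = 9q_i, giving q_i = 367/9.
Total output Q = 734/9, so price P = 479 - 3·(734/9) = 703/3.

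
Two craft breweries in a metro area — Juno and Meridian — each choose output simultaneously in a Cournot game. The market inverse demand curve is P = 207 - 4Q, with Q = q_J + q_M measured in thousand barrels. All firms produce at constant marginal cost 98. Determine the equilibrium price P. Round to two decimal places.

134.33

Each firm earns π_i = (207 - 4Q)q_i - 98q_i.
Setting ∂π_i/∂q_i = 0 with rivals' quantities fixed: 109 - 8q_i - 4q_j = 0.
By symmetry each firm produces the same amount; substituting q_j = q_i yields q_i = 109/12.
Total output Q = 109/6, so price P = 207 - 4·(109/6) = 403/3.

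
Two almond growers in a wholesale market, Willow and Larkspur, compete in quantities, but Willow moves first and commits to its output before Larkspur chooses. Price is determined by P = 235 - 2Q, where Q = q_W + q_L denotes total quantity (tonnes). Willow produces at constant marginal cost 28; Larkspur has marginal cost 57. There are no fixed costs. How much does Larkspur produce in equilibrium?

15

Solve by backward induction. Given q_W, the follower Larkspur maximises π_L = (235 - 2q_W - 2q_L)q_L - 57q_L.
Setting the follower's marginal profit to zero, 178 - 2q_W - 4q_L = 0, i.e. q_L = (178 - 2q_W)/4.
Willow substitutes q_L(q_W) into its own profit: π_W = q_W(235 - 2q_W - (178 - 2q_W)/2) - 28q_W = (146 - q_W)q_W - 28q_W.
Leader FOC: 118 - 2q_W = 0, so q_W = 59.
Then q_L = (178 - 2·59)/4 = 15.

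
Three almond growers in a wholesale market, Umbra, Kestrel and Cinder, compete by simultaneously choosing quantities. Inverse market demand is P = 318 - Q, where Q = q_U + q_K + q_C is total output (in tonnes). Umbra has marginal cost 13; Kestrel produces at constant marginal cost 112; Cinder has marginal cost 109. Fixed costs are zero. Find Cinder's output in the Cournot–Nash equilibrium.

29

Umbra's profit: π_U = (318 - Q)q_U - (13q_U). Setting ∂π_U/∂q_U = 0: 305 - 2q_U - (q_K + q_C) = 0.
Kestrel's profit: π_K = (318 - Q)q_K - (112q_K). Setting ∂π_K/∂q_K = 0: 206 - 2q_K - (q_U + q_C) = 0.
Cinder's first-order condition: 209 - 2q_C - (q_U + q_K) = 0.
Adding the 3 first-order conditions: 720 − 4Q = 0, so Q = 180.
Back-substituting: q_U = (305 − 180) = 125, q_K = (206 − 180) = 26, q_C = (209 − 180) = 29.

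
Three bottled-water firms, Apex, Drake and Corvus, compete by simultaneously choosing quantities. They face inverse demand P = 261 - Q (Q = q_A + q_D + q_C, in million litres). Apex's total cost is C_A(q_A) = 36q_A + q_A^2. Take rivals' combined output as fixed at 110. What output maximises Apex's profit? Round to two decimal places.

28.75

With rivals' combined output fixed at 110, Apex's profit is π_A = (261 - 110 - q_A)q_A - (36q_A + q_A²) = (151 - q_A)q_A - (36q_A + q_A²).
∂π_A/∂q_A = 115 - 4q_A = 0, so q_A = 115/4.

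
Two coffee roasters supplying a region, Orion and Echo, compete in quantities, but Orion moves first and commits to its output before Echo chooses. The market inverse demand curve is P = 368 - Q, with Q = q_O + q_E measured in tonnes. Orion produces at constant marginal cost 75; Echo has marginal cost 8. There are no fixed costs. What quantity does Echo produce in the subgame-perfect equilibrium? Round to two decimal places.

Solve by backward induction. Given q_O, the follower Echo maximises π_E = (368 - q_O - q_E)q_E - 8q_E.
Follower FOC: 360 - q_O - 2q_E = 0, so q_E(q_O) = (360 - q_O)/2.
Orion substitutes q_E(q_O) into its own profit: π_O = q_O(368 - q_O - (360 - q_O)/2) - 75q_O = (188 - (1/2)q_O)q_O - 75q_O.
Maximising: ∂π_O/∂q_O = 113 - q_O = 0, giving q_O = 113.
Then q_E = (360 - 113)/2 = 247/2.

123.50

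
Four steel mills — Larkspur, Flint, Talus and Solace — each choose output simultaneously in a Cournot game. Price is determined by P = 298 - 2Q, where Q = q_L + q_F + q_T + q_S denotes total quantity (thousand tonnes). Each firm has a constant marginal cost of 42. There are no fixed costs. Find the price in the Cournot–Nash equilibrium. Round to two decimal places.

93.20

Each firm earns π_i = (298 - 2Q)q_i - 42q_i.
Setting ∂π_i/∂q_i = 0 with rivals' quantities fixed: 256 - 4q_i - 2·Σ_{j≠i} q_j = 0.
With identical firms every q_j equals q_i, so Σ_{j≠i} q_j = 3q_i and 256 = 10q_i, giving q_i = 128/5.
Total output Q = 512/5, so price P = 298 - 2·(512/5) = 466/5.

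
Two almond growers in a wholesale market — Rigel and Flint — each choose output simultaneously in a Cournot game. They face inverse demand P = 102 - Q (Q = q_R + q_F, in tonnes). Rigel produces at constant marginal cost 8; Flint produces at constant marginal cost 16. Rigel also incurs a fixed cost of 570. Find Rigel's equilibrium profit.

Rigel's profit: π_R = (102 - Q)q_R - (8q_R). Setting ∂π_R/∂q_R = 0: 94 - 2q_R - (q_F) = 0.
Flint's profit: π_F = (102 - Q)q_F - (16q_F). Setting ∂π_F/∂q_F = 0: 86 - 2q_F - (q_R) = 0.
Best responses: q_R = (94 - q_F)/2, q_F = (86 - q_R)/2.
Solving the pair: q_R = 34, q_F = 26.
Price P = 102 - 60 = 42.
Rigel's profit: (42 - 8)·34 - 570 = 586.

586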